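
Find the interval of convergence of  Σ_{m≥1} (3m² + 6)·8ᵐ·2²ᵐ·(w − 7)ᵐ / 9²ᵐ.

(143/32, 305/32)

Ratio test: |a_{m+1}/a_m| = [(3(m+1)² + 6)/(3m² + 6)] · 8·4/81 → 32/81 as m → ∞.
The series converges when 32/81 · |w − 7| < 1, giving R = 81/32.
When w = 305/32, the terms have absolute value of order m², which does not tend to 0, so the series diverges by the divergence test.
Endpoint w = 143/32: the m-th term does not approach 0; divergence by the term test.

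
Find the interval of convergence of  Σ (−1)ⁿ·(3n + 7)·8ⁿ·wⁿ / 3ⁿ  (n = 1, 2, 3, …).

(-3/8, 3/8)

Ratio test: |a_{n+1}/a_n| = [(3(n+1) + 7)/(3n + 7)] · 8/3 → 8/3 as n → ∞.
Hence the series converges for |w| < 1/(8/3) = 3/8, so the radius of convergence is 3/8.
Check w = 3/8: the terms do not tend to 0, so the series diverges.
Check w = -3/8: the terms have absolute value of order n, which does not tend to 0, so the series diverges by the divergence test.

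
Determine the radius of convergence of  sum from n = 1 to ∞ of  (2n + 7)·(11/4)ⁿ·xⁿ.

R = 4/11

The ratio of consecutive coefficients is [(2(n+1) + 7)/(2n + 7)] · 11/4 → 11/4.
The series converges when 11/4 · |x| < 1, giving R = 4/11.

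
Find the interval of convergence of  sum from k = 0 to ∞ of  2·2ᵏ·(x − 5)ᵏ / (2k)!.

(−∞, ∞)

Apply the ratio test: |a_{k+1}| / |a_k| = 2/2 · 2 · 1/[(2k+1)·(2k+2)], which tends to 0 as k → ∞.
Since the limit is 0 < 1 for every x, the series converges on all of ℝ and R = ∞.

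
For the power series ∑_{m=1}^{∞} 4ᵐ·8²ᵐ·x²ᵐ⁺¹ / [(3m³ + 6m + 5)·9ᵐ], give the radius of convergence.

Ratio test: |a_{m+1}/a_m| = [(3m³ + 6m + 5)/(3(m+1)³ + 6(m+1) + 5)] · 4·64/9 → 256/9 as m → ∞.
Since the exponent of x increases by 2 each term, convergence requires |x|² < 9/256, hence R = 3/16.

R = 3/16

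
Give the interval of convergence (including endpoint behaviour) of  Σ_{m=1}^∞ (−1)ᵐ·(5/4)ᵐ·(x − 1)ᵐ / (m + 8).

The ratio of consecutive coefficients is [(m + 8)/((m+1) + 8)] · 5/4 → 5/4.
The series converges when 5/4 · |x − 1| < 1, giving R = 4/5.
At x = 9/5: the terms alternate in sign and decrease monotonically to 0 in absolute value (size ~ c/m), so the alternating series test gives convergence.
Endpoint x = 1/5: comparison with the harmonic series Σ 1/m shows the series diverges.

(1/5, 9/5]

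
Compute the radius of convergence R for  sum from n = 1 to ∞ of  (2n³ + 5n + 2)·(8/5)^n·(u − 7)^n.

R = 5/8

Apply the ratio test: |a_{n+1}| / |a_n| = [(2(n+1)³ + 5(n+1) + 2)/(2n³ + 5n + 2)] · 8/5, which tends to 8/5 as n → ∞.
The series converges when 8/5 · |u − 7| < 1, giving R = 5/8.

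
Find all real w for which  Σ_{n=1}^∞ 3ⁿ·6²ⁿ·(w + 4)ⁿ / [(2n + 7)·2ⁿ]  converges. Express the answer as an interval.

[-217/54, -215/54)

Apply the ratio test: |a_{n+1}| / |a_n| = [(2n + 7)/(2(n+1) + 7)] · 3·36/2, which tends to 54 as n → ∞.
The series converges when 54 · |w + 4| < 1, giving R = 1/54.
At w = -215/54: comparison with the harmonic series Σ 1/n shows the series diverges.
When w = -217/54, convergence follows from the alternating series test (terms decrease monotonically to 0).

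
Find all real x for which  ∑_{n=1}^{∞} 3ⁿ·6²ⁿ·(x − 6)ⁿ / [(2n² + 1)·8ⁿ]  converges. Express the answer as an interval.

Ratio test: |a_{n+1}/a_n| = [(2n² + 1)/(2(n+1)² + 1)] · 3·36/8 → 27/2 as n → ∞.
Thus R = 1/(27/2) = 2/27.
When x = 164/27, absolute convergence follows by limit comparison with Σ 1/n².
Check x = 160/27: the series is dominated by a constant times Σ 1/n², which converges (p = 2 > 1).

[160/27, 164/27]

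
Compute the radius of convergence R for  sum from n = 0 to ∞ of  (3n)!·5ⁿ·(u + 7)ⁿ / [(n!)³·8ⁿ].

Ratio test: |a_{n+1}/a_n| = (3n+1)·(3n+2)·(3n+3)/(n+1)³ · 5/8 → 135/8 as n → ∞.
Hence the series converges for |u + 7| < 1/(135/8) = 8/135, so the radius of convergence is 8/135.

R = 8/135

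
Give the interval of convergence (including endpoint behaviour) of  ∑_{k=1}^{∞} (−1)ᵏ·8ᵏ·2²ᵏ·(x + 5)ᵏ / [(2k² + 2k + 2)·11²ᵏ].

[-281/32, -39/32]

The ratio of consecutive coefficients is [(2k² + 2k + 2)/(2(k+1)² + 2(k+1) + 2)] · 8·4/121 → 32/121.
The series converges when 32/121 · |x + 5| < 1, giving R = 121/32.
When x = -39/32, the series is dominated by a constant times Σ 1/k², which converges (p = 2 > 1).
Check x = -281/32: the terms are on the order of 1/k², so the series converges absolutely by comparison with the p-series (p = 2 > 1).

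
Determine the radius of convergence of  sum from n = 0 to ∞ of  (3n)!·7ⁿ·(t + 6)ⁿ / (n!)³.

Apply the ratio test: |a_{n+1}| / |a_n| = (3n+1)·(3n+2)·(3n+3)/(n+1)³ · 7, which tends to 189 as n → ∞.
The series converges when 189 · |t + 6| < 1, giving R = 1/189.

R = 1/189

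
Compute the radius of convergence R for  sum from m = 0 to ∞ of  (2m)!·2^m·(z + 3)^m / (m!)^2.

Ratio test: |a_{m+1}/a_m| = (2m+1)·(2m+2)/(m+1)² · 2 → 8 as m → ∞.
The series converges when 8 · |z + 3| < 1, giving R = 1/8.

R = 1/8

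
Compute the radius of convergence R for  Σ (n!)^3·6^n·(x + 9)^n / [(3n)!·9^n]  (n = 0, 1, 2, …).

By the ratio test, |a_{n+1}/a_n| = (n+1)³/[(3n+1)·(3n+2)·(3n+3)] · 6/9 → 2/81.
Convergence for |x + 9| · 2/81 < 1, i.e. |x + 9| < 81/2. So R = 81/2.

R = 81/2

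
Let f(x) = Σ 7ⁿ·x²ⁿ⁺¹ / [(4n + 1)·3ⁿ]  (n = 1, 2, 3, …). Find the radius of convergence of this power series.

R = √21/7

Ratio test: |a_{n+1}/a_n| = [(4n + 1)/(4(n+1) + 1)] · 7/3 → 7/3 as n → ∞.
Since the exponent of x increases by 2 each term, convergence requires |x|² < 3/7, hence R = √21/7.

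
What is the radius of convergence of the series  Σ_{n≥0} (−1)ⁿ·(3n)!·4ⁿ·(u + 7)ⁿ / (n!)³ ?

R = 1/108

Ratio test: |a_{n+1}/a_n| = (3n+1)·(3n+2)·(3n+3)/(n+1)³ · 4 → 108 as n → ∞.
The series converges when 108 · |u + 7| < 1, giving R = 1/108.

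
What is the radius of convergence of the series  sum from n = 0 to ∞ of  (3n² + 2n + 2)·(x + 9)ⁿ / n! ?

The ratio of consecutive coefficients is (3(n+1)² + 2(n+1) + 2)/(3n² + 2n + 2) · 1/(n+1) → 0.
The limit is 0, so the series converges for all x; R = ∞.

R = ∞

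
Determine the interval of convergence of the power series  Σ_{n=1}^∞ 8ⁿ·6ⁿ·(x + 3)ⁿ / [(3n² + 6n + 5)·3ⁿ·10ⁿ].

The ratio of consecutive coefficients is [(3n² + 6n + 5)/(3(n+1)² + 6(n+1) + 5)] · 8·6/(3·10) → 8/5.
Thus R = 1/(8/5) = 5/8.
Endpoint x = -19/8: the series is dominated by a constant times Σ 1/n², which converges (p = 2 > 1).
Check x = -29/8: the series is dominated by a constant times Σ 1/n², which converges (p = 2 > 1).

[-29/8, -19/8]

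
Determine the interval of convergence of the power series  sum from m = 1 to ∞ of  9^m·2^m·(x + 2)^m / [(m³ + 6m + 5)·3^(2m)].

[-5/2, -3/2]

Apply the ratio test: |a_{m+1}| / |a_m| = [(m³ + 6m + 5)/((m+1)³ + 6(m+1) + 5)] · 9·2/9, which tends to 2 as m → ∞.
Hence the series converges for |x + 2| < 1/(2) = 1/2, so the radius of convergence is 1/2.
When x = -3/2, the series is dominated by a constant times Σ 1/m³, which converges (p = 3 > 1).
Check x = -5/2: the series is dominated by a constant times Σ 1/m³, which converges (p = 3 > 1).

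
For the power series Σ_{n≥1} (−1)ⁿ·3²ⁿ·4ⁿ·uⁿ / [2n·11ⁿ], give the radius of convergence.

R = 11/36

Apply the ratio test: |a_{n+1}| / |a_n| = [2n/2(n+1)] · 9·4/11, which tends to 36/11 as n → ∞.
Hence the series converges for |u| < 1/(36/11) = 11/36, so the radius of convergence is 11/36.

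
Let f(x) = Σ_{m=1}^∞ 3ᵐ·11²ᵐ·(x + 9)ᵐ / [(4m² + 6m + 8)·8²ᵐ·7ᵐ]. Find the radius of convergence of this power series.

R = 448/363

Apply the ratio test: |a_{m+1}| / |a_m| = [(4m² + 6m + 8)/(4(m+1)² + 6(m+1) + 8)] · 3·121/(64·7), which tends to 363/448 as m → ∞.
Hence the series converges for |x + 9| < 1/(363/448) = 448/363, so the radius of convergence is 448/363.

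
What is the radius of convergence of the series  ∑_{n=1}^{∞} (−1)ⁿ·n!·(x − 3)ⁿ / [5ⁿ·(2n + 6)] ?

Apply the ratio test: |a_{n+1}| / |a_n| = (n+1) · 1/5 · (2n + 6)/(2(n+1) + 6), which tends to ∞ as n → ∞.
The terms grow without bound for any (x − 3) ≠ 0, so R = 0 (convergence only at x = 3).

R = 0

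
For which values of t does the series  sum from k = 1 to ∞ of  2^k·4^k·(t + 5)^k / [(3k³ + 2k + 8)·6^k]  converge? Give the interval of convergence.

[-23/4, -17/4]

By the ratio test, |a_{k+1}/a_k| = [(3k³ + 2k + 8)/(3(k+1)³ + 2(k+1) + 8)] · 2·4/6 → 4/3.
Hence the series converges for |t + 5| < 1/(4/3) = 3/4, so the radius of convergence is 3/4.
At t = -17/4: absolute convergence follows by limit comparison with Σ 1/k³.
At t = -23/4: the terms are on the order of 1/k³, so the series converges absolutely by comparison with the p-series (p = 3 > 1).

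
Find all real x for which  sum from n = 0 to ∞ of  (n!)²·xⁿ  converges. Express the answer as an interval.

{0}

By the ratio test, |a_{n+1}/a_n| = (n+1)² → ∞.
Since the ratio → ∞, the series diverges for every x ≠ 0, and R = 0.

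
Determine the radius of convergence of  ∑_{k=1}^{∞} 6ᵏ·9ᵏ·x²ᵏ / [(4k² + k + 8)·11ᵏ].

R = √66/18

Ratio test: |a_{k+1}/a_k| = [(4k² + k + 8)/(4(k+1)² + (k+1) + 8)] · 6·9/11 → 54/11 as k → ∞.
Writing y = x², the series in y has radius 11/54, so |x| < √(11/54) and R = √66/18.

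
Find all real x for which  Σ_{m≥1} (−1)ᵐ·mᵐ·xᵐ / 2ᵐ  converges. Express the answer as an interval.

{0}

By the Cauchy root test, |a_m|^(1/m) = m/2 → ∞.
The root grows without bound, so R = 0 (convergence only at x = 0).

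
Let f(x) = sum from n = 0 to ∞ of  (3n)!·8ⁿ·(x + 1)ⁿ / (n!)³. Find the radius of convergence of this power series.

The ratio of consecutive coefficients is (3n+1)·(3n+2)·(3n+3)/(n+1)³ · 8 → 216.
The series converges when 216 · |x + 1| < 1, giving R = 1/216.

R = 1/216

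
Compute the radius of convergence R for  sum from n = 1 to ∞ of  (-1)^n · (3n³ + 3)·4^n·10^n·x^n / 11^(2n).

The ratio of consecutive coefficients is [(3(n+1)³ + 3)/(3n³ + 3)] · 4·10/121 → 40/121.
The series converges when 40/121 · |x| < 1, giving R = 121/40.

R = 121/40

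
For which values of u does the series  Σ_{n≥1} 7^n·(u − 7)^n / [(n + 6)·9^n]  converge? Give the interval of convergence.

[40/7, 58/7)

Ratio test: |a_{n+1}/a_n| = [(n + 6)/((n+1) + 6)] · 7/9 → 7/9 as n → ∞.
Hence the series converges for |u − 7| < 1/(7/9) = 9/7, so the radius of convergence is 9/7.
When u = 58/7, the terms behave like c/n; limit comparison with the harmonic series gives divergence.
Endpoint u = 40/7: the terms alternate in sign and decrease monotonically to 0 in absolute value (size ~ c/n), so the alternating series test gives convergence.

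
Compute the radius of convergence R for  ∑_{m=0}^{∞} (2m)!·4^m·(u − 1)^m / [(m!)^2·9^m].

Ratio test: |a_{m+1}/a_m| = (2m+1)·(2m+2)/(m+1)² · 4/9 → 16/9 as m → ∞.
Hence the series converges for |u − 1| < 1/(16/9) = 9/16, so the radius of convergence is 9/16.

R = 9/16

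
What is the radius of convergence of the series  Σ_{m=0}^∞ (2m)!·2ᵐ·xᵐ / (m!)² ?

R = 1/8

By the ratio test, |a_{m+1}/a_m| = (2m+1)·(2m+2)/(m+1)² · 2 → 8.
Thus R = 1/(8) = 1/8.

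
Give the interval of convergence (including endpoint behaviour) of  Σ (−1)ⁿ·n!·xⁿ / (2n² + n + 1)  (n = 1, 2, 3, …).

Apply the ratio test: |a_{n+1}| / |a_n| = (n+1) · (2n² + n + 1)/(2(n+1)² + (n+1) + 1), which tends to ∞ as n → ∞.
Since the ratio → ∞, the series diverges for every x ≠ 0, and R = 0.

{0}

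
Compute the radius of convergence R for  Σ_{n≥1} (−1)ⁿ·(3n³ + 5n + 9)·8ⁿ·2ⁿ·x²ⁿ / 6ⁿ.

R = √6/4

Apply the ratio test: |a_{n+1}| / |a_n| = [(3(n+1)³ + 5(n+1) + 9)/(3n³ + 5n + 9)] · 8·2/6, which tends to 8/3 as n → ∞.
Writing y = x², the series in y has radius 3/8, so |x| < √(3/8) and R = √6/4.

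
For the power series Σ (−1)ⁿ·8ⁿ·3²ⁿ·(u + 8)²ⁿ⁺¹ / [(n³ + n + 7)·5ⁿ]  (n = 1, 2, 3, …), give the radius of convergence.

R = √10/12

Apply the ratio test: |a_{n+1}| / |a_n| = [(n³ + n + 7)/((n+1)³ + (n+1) + 7)] · 8·9/5, which tends to 72/5 as n → ∞.
Since the exponent of (u + 8) increases by 2 each term, convergence requires |u + 8|² < 5/72, hence R = √10/12.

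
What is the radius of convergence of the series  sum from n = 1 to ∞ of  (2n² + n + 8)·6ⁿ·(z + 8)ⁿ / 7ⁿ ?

Ratio test: |a_{n+1}/a_n| = [(2(n+1)² + (n+1) + 8)/(2n² + n + 8)] · 6/7 → 6/7 as n → ∞.
The series converges when 6/7 · |z + 8| < 1, giving R = 7/6.

R = 7/6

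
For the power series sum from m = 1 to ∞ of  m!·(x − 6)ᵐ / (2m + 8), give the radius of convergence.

R = 0

By the ratio test, |a_{m+1}/a_m| = (m+1) · (2m + 8)/(2(m+1) + 8) → ∞.
The terms grow without bound for any (x − 6) ≠ 0, so R = 0 (convergence only at x = 6).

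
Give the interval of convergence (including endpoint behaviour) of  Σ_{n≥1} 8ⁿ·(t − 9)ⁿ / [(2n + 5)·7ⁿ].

[65/8, 79/8)

Apply the ratio test: |a_{n+1}| / |a_n| = [(2n + 5)/(2(n+1) + 5)] · 8/7, which tends to 8/7 as n → ∞.
Thus R = 1/(8/7) = 7/8.
Check t = 79/8: comparison with the harmonic series Σ 1/n shows the series diverges.
Endpoint t = 65/8: an alternating series whose terms decrease to 0 in absolute value, so it converges by the Leibniz criterion.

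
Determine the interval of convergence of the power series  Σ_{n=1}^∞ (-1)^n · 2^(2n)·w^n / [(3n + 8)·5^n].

The ratio of consecutive coefficients is [(3n + 8)/(3(n+1) + 8)] · 4/5 → 4/5.
The series converges when 4/5 · |w| < 1, giving R = 5/4.
When w = 5/4, convergence follows from the alternating series test (terms decrease monotonically to 0).
When w = -5/4, the terms behave like c/n; limit comparison with the harmonic series gives divergence.

(-5/4, 5/4]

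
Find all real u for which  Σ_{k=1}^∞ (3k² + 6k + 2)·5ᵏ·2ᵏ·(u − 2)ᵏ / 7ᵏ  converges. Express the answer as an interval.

(13/10, 27/10)

By the ratio test, |a_{k+1}/a_k| = [(3(k+1)² + 6(k+1) + 2)/(3k² + 6k + 2)] · 5·2/7 → 10/7.
Convergence for |u − 2| · 10/7 < 1, i.e. |u − 2| < 7/10. So R = 7/10.
When u = 27/10, the terms have absolute value of order k², which does not tend to 0, so the series diverges by the divergence test.
When u = 13/10, the k-th term does not approach 0; divergence by the term test.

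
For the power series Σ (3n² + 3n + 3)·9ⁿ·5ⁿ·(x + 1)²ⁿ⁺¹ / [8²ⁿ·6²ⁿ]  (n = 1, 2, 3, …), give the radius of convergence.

Ratio test: |a_{n+1}/a_n| = [(3(n+1)² + 3(n+1) + 3)/(3n² + 3n + 3)] · 9·5/(64·36) → 5/256 as n → ∞.
Since the exponent of (x + 1) increases by 2 each term, convergence requires |x + 1|² < 256/5, hence R = 16√5/5.

R = 16√5/5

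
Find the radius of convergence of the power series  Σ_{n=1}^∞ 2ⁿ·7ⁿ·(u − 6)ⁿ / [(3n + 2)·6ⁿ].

R = 3/7

Apply the ratio test: |a_{n+1}| / |a_n| = [(3n + 2)/(3(n+1) + 2)] · 2·7/6, which tends to 7/3 as n → ∞.
Convergence for |u − 6| · 7/3 < 1, i.e. |u − 6| < 3/7. So R = 3/7.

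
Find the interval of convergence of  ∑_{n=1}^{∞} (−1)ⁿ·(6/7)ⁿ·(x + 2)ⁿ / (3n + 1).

Apply the ratio test: |a_{n+1}| / |a_n| = [(3n + 1)/(3(n+1) + 1)] · 6/7, which tends to 6/7 as n → ∞.
Thus R = 1/(6/7) = 7/6.
Endpoint x = -5/6: convergence follows from the alternating series test (terms decrease monotonically to 0).
Check x = -19/6: comparison with the harmonic series Σ 1/n shows the series diverges.

(-19/6, -5/6]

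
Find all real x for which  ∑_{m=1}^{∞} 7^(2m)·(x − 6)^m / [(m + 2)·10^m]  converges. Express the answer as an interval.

[284/49, 304/49)

Ratio test: |a_{m+1}/a_m| = [(m + 2)/((m+1) + 2)] · 49/10 → 49/10 as m → ∞.
Thus R = 1/(49/10) = 10/49.
When x = 304/49, comparison with the harmonic series Σ 1/m shows the series diverges.
When x = 284/49, convergence follows from the alternating series test (terms decrease monotonically to 0).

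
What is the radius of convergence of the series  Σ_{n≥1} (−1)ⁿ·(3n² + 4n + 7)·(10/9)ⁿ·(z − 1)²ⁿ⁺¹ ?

By the ratio test, |a_{n+1}/a_n| = [(3(n+1)² + 4(n+1) + 7)/(3n² + 4n + 7)] · 10/9 → 10/9.
Successive powers of (z − 1) differ by 2, so the series converges when |z − 1|² · 10/9 < 1, i.e. |z − 1| < √(9/10). So R = 3√10/10.

R = 3√10/10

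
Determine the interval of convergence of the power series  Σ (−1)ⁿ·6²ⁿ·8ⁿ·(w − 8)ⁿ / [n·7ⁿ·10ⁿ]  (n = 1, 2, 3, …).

By the ratio test, |a_{n+1}/a_n| = [n/(n+1)] · 36·8/(7·10) → 144/35.
The series converges when 144/35 · |w − 8| < 1, giving R = 35/144.
Endpoint w = 1187/144: an alternating series whose terms decrease to 0 in absolute value, so it converges by the Leibniz criterion.
At w = 1117/144: the terms behave like c/n; limit comparison with the harmonic series gives divergence.

(1117/144, 1187/144]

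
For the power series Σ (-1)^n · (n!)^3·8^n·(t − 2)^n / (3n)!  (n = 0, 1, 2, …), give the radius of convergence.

R = 27/8

Apply the ratio test: |a_{n+1}| / |a_n| = (n+1)³/[(3n+1)·(3n+2)·(3n+3)] · 8, which tends to 8/27 as n → ∞.
Convergence for |t − 2| · 8/27 < 1, i.e. |t − 2| < 27/8. So R = 27/8.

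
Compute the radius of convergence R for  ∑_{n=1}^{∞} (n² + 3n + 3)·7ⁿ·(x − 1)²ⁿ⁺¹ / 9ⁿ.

R = 3√7/7

By the ratio test, |a_{n+1}/a_n| = [((n+1)² + 3(n+1) + 3)/(n² + 3n + 3)] · 7/9 → 7/9.
Writing y = (x − 1)², the series in y has radius 9/7, so |x − 1| < √(9/7) and R = 3√7/7.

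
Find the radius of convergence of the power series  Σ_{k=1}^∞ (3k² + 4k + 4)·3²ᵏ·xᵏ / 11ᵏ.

R = 11/9

The ratio of consecutive coefficients is [(3(k+1)² + 4(k+1) + 4)/(3k² + 4k + 4)] · 9/11 → 9/11.
Thus R = 1/(9/11) = 11/9.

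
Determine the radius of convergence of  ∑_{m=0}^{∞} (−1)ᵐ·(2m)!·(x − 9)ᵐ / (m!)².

Apply the ratio test: |a_{m+1}| / |a_m| = (2m+1)·(2m+2)/(m+1)², which tends to 4 as m → ∞.
The series converges when 4 · |x − 9| < 1, giving R = 1/4.

R = 1/4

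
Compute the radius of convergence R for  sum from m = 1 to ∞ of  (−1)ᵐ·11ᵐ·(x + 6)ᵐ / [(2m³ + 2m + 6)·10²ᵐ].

R = 100/11

Apply the ratio test: |a_{m+1}| / |a_m| = [(2m³ + 2m + 6)/(2(m+1)³ + 2(m+1) + 6)] · 11/100, which tends to 11/100 as m → ∞.
Thus R = 1/(11/100) = 100/11.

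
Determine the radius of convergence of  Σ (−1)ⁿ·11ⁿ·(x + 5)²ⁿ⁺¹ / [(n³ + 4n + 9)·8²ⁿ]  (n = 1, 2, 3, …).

R = 8√11/11

Ratio test: |a_{n+1}/a_n| = [(n³ + 4n + 9)/((n+1)³ + 4(n+1) + 9)] · 11/64 → 11/64 as n → ∞.
Since the exponent of (x + 5) increases by 2 each term, convergence requires |x + 5|² < 64/11, hence R = 8√11/11.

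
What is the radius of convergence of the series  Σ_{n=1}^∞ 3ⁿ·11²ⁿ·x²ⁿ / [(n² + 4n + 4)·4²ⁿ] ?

Apply the ratio test: |a_{n+1}| / |a_n| = [(n² + 4n + 4)/((n+1)² + 4(n+1) + 4)] · 3·121/16, which tends to 363/16 as n → ∞.
Writing y = x², the series in y has radius 16/363, so |x| < √(16/363) and R = 4√3/33.

R = 4√3/33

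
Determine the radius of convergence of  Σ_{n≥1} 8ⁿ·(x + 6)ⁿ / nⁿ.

By the Cauchy root test, |a_n|^(1/n) = 8/n → 0.
Since the n-th root of |a_n| tends to 0, the series converges for all real x; R = ∞.

R = ∞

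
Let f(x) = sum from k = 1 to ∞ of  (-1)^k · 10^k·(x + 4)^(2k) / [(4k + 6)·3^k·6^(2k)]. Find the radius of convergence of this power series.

R = 3√30/5

The ratio of consecutive coefficients is [(4k + 6)/(4(k+1) + 6)] · 10/(3·36) → 5/54.
Writing y = (x + 4)², the series in y has radius 54/5, so |x + 4| < √(54/5) and R = 3√30/5.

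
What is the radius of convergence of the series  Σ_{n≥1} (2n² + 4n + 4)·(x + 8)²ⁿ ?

Ratio test: |a_{n+1}/a_n| = (2(n+1)² + 4(n+1) + 4)/(2n² + 4n + 4) → 1 as n → ∞.
Writing y = (x + 8)², the series in y has radius 1, so |x + 8| < √(1) = 1 and R = 1.

R = 1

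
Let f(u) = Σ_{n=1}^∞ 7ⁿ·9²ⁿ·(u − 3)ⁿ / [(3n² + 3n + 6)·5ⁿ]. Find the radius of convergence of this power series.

Ratio test: |a_{n+1}/a_n| = [(3n² + 3n + 6)/(3(n+1)² + 3(n+1) + 6)] · 7·81/5 → 567/5 as n → ∞.
Convergence for |u − 3| · 567/5 < 1, i.e. |u − 3| < 5/567. So R = 5/567.

R = 5/567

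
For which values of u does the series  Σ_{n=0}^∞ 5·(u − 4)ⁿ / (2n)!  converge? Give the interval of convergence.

(−∞, ∞)

The ratio of consecutive coefficients is 5/5 · 1/[(2n+1)·(2n+2)] → 0.
The ratio tends to 0 regardless of u, hence R = ∞.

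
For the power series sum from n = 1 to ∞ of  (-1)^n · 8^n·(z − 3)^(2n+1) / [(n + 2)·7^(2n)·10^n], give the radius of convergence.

Ratio test: |a_{n+1}/a_n| = [(n + 2)/((n+1) + 2)] · 8/(49·10) → 4/245 as n → ∞.
Writing y = (z − 3)², the series in y has radius 245/4, so |z − 3| < √(245/4) and R = 7√5/2.

R = 7√5/2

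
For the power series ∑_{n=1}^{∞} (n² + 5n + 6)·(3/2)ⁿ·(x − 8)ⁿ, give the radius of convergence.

R = 2/3

The ratio of consecutive coefficients is [((n+1)² + 5(n+1) + 6)/(n² + 5n + 6)] · 3/2 → 3/2.
The series converges when 3/2 · |x − 8| < 1, giving R = 2/3.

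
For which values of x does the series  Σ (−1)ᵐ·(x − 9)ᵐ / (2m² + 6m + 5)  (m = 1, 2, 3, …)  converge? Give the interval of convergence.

Apply the ratio test: |a_{m+1}| / |a_m| = (2m² + 6m + 5)/(2(m+1)² + 6(m+1) + 5), which tends to 1 as m → ∞.
Convergence for |x − 9| < 1, so R = 1.
When x = 10, the series is dominated by a constant times Σ 1/m², which converges (p = 2 > 1).
Endpoint x = 8: the terms are on the order of 1/m², so the series converges absolutely by comparison with the p-series (p = 2 > 1).

[8, 10]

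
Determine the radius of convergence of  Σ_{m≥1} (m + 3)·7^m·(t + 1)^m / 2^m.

By the ratio test, |a_{m+1}/a_m| = [((m+1) + 3)/(m + 3)] · 7/2 → 7/2.
Hence the series converges for |t + 1| < 1/(7/2) = 2/7, so the radius of convergence is 2/7.

R = 2/7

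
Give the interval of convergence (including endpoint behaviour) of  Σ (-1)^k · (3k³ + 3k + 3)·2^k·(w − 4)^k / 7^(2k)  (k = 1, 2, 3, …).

Apply the ratio test: |a_{k+1}| / |a_k| = [(3(k+1)³ + 3(k+1) + 3)/(3k³ + 3k + 3)] · 2/49, which tends to 2/49 as k → ∞.
Thus R = 1/(2/49) = 49/2.
Endpoint w = 57/2: the terms do not tend to 0, so the series diverges.
At w = -41/2: the terms have absolute value of order k³, which does not tend to 0, so the series diverges by the divergence test.

(-41/2, 57/2)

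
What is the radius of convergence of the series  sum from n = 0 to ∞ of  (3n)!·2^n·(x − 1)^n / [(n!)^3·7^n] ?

R = 7/54

Ratio test: |a_{n+1}/a_n| = (3n+1)·(3n+2)·(3n+3)/(n+1)³ · 2/7 → 54/7 as n → ∞.
Convergence for |x − 1| · 54/7 < 1, i.e. |x − 1| < 7/54. So R = 7/54.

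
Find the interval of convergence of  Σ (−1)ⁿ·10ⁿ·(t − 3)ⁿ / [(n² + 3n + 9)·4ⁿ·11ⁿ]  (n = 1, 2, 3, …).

The ratio of consecutive coefficients is [(n² + 3n + 9)/((n+1)² + 3(n+1) + 9)] · 10/(4·11) → 5/22.
Thus R = 1/(5/22) = 22/5.
Check t = 37/5: the terms are on the order of 1/n², so the series converges absolutely by comparison with the p-series (p = 2 > 1).
Endpoint t = -7/5: absolute convergence follows by limit comparison with Σ 1/n².

[-7/5, 37/5]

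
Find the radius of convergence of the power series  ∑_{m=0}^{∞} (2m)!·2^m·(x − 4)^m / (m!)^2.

R = 1/8

The ratio of consecutive coefficients is (2m+1)·(2m+2)/(m+1)² · 2 → 8.
Thus R = 1/(8) = 1/8.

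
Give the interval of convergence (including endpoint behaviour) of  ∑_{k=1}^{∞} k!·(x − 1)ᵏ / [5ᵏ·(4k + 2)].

{1}

The ratio of consecutive coefficients is (k+1) · 1/5 · (4k + 2)/(4(k+1) + 2) → ∞.
The ratio grows without bound, so the series diverges whenever (x − 1) ≠ 0; it converges only at x = 1. R = 0.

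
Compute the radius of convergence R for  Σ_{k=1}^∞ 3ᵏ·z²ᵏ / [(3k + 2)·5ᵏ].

By the ratio test, |a_{k+1}/a_k| = [(3k + 2)/(3(k+1) + 2)] · 3/5 → 3/5.
Since the exponent of z increases by 2 each term, convergence requires |z|² < 5/3, hence R = √15/3.

R = √15/3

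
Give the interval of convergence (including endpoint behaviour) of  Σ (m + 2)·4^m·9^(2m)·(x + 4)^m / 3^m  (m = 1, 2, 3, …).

By the ratio test, |a_{m+1}/a_m| = [((m+1) + 2)/(m + 2)] · 4·81/3 → 108.
The series converges when 108 · |x + 4| < 1, giving R = 1/108.
When x = -431/108, the terms have absolute value of order m, which does not tend to 0, so the series diverges by the divergence test.
At x = -433/108: the m-th term does not approach 0; divergence by the term test.

(-433/108, -431/108)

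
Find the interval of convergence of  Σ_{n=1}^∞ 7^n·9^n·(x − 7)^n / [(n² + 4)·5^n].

[436/63, 446/63]

By the ratio test, |a_{n+1}/a_n| = [(n² + 4)/((n+1)² + 4)] · 7·9/5 → 63/5.
The series converges when 63/5 · |x − 7| < 1, giving R = 5/63.
Endpoint x = 446/63: the series is dominated by a constant times Σ 1/n², which converges (p = 2 > 1).
At x = 436/63: absolute convergence follows by limit comparison with Σ 1/n².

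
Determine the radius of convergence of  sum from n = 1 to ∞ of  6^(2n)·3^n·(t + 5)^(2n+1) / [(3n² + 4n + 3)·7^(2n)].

By the ratio test, |a_{n+1}/a_n| = [(3n² + 4n + 3)/(3(n+1)² + 4(n+1) + 3)] · 36·3/49 → 108/49.
Since the exponent of (t + 5) increases by 2 each term, convergence requires |t + 5|² < 49/108, hence R = 7√3/18.

R = 7√3/18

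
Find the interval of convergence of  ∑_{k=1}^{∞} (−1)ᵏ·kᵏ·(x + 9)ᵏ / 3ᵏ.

Applying the root test, |a_k|^(1/k) = k/3 → ∞.
Since the k-th root of |a_k| is unbounded, the series converges only at x = -9; R = 0.

{-9}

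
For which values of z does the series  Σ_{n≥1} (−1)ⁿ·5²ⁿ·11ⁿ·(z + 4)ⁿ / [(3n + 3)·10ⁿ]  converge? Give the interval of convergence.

(-222/55, -218/55]

Ratio test: |a_{n+1}/a_n| = [(3n + 3)/(3(n+1) + 3)] · 25·11/10 → 55/2 as n → ∞.
The series converges when 55/2 · |z + 4| < 1, giving R = 2/55.
Endpoint z = -218/55: the terms alternate in sign and decrease monotonically to 0 in absolute value (size ~ c/n), so the alternating series test gives convergence.
At z = -222/55: comparison with the harmonic series Σ 1/n shows the series diverges.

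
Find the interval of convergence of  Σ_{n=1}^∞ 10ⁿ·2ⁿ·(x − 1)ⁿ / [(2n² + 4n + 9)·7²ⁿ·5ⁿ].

The ratio of consecutive coefficients is [(2n² + 4n + 9)/(2(n+1)² + 4(n+1) + 9)] · 10·2/(49·5) → 4/49.
Convergence for |x − 1| · 4/49 < 1, i.e. |x − 1| < 49/4. So R = 49/4.
At x = 53/4: absolute convergence follows by limit comparison with Σ 1/n².
Check x = -45/4: absolute convergence follows by limit comparison with Σ 1/n².

[-45/4, 53/4]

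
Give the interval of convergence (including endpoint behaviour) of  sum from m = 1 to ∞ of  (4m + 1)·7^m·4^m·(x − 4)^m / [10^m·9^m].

The ratio of consecutive coefficients is [(4(m+1) + 1)/(4m + 1)] · 7·4/(10·9) → 14/45.
Thus R = 1/(14/45) = 45/14.
Check x = 101/14: the terms have absolute value of order m, which does not tend to 0, so the series diverges by the divergence test.
When x = 11/14, the m-th term does not approach 0; divergence by the term test.

(11/14, 101/14)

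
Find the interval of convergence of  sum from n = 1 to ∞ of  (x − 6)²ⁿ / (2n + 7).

Apply the ratio test: |a_{n+1}| / |a_n| = (2n + 7)/(2(n+1) + 7), which tends to 1 as n → ∞.
Successive powers of (x − 6) differ by 2, so the series converges when |x − 6|² · 1 < 1, i.e. |x − 6| < √(1) = 1. So R = 1.
When x = 7, comparison with the harmonic series Σ 1/n shows the series diverges.
Endpoint x = 5: the terms are asymptotic to a nonzero constant times 1/n, so the series diverges by limit comparison with Σ 1/n.

(5, 7)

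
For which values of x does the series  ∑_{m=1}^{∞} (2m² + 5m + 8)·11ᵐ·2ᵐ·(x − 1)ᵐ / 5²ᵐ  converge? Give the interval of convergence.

By the ratio test, |a_{m+1}/a_m| = [(2(m+1)² + 5(m+1) + 8)/(2m² + 5m + 8)] · 11·2/25 → 22/25.
Thus R = 1/(22/25) = 25/22.
Endpoint x = 47/22: the m-th term does not approach 0; divergence by the term test.
When x = -3/22, the terms have absolute value of order m², which does not tend to 0, so the series diverges by the divergence test.

(-3/22, 47/22)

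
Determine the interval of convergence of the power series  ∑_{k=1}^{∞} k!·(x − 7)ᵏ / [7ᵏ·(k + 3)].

{7}

Apply the ratio test: |a_{k+1}| / |a_k| = (k+1) · 1/7 · (k + 3)/((k+1) + 3), which tends to ∞ as k → ∞.
The ratio grows without bound, so the series diverges whenever (x − 7) ≠ 0; it converges only at x = 7. R = 0.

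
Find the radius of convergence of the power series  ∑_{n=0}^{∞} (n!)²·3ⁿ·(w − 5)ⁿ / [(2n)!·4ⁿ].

By the ratio test, |a_{n+1}/a_n| = (n+1)²/[(2n+1)·(2n+2)] · 3/4 → 3/16.
Thus R = 1/(3/16) = 16/3.

R = 16/3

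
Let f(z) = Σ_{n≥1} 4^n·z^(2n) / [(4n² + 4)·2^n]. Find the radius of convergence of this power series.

R = √2/2

Ratio test: |a_{n+1}/a_n| = [(4n² + 4)/(4(n+1)² + 4)] · 4/2 → 2 as n → ∞.
Successive powers of z differ by 2, so the series converges when |z|² · 2 < 1, i.e. |z| < √(1/2). So R = √2/2.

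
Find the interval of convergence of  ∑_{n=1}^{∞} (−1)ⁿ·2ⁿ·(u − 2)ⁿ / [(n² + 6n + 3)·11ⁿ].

By the ratio test, |a_{n+1}/a_n| = [(n² + 6n + 3)/((n+1)² + 6(n+1) + 3)] · 2/11 → 2/11.
Convergence for |u − 2| · 2/11 < 1, i.e. |u − 2| < 11/2. So R = 11/2.
At u = 15/2: the terms are on the order of 1/n², so the series converges absolutely by comparison with the p-series (p = 2 > 1).
When u = -7/2, the terms are on the order of 1/n², so the series converges absolutely by comparison with the p-series (p = 2 > 1).

[-7/2, 15/2]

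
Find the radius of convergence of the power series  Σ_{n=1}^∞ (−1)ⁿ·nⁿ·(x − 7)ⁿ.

R = 0

Applying the root test, |a_n|^(1/n) = n → ∞.
The root grows without bound, so R = 0 (convergence only at x = 7).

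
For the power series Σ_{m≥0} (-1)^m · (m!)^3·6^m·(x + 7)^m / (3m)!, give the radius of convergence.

Apply the ratio test: |a_{m+1}| / |a_m| = (m+1)³/[(3m+1)·(3m+2)·(3m+3)] · 6, which tends to 2/9 as m → ∞.
Thus R = 1/(2/9) = 9/2.

R = 9/2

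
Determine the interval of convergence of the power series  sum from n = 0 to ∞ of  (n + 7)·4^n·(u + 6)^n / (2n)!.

Apply the ratio test: |a_{n+1}| / |a_n| = ((n+1) + 7)/(n + 7) · 4 · 1/[(2n+1)·(2n+2)], which tends to 0 as n → ∞.
The limit is 0, so the series converges for all u; R = ∞.

(−∞, ∞)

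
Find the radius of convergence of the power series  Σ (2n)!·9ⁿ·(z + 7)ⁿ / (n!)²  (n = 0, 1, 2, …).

The ratio of consecutive coefficients is (2n+1)·(2n+2)/(n+1)² · 9 → 36.
Hence the series converges for |z + 7| < 1/(36) = 1/36, so the radius of convergence is 1/36.

R = 1/36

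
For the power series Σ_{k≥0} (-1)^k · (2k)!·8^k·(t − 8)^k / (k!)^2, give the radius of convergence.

By the ratio test, |a_{k+1}/a_k| = (2k+1)·(2k+2)/(k+1)² · 8 → 32.
Hence the series converges for |t − 8| < 1/(32) = 1/32, so the radius of convergence is 1/32.

R = 1/32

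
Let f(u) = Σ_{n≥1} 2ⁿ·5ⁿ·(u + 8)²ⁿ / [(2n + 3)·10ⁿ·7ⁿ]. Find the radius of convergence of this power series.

The ratio of consecutive coefficients is [(2n + 3)/(2(n+1) + 3)] · 2·5/(10·7) → 1/7.
Writing y = (u + 8)², the series in y has radius 7, so |u + 8| < √(7) and R = √7.

R = √7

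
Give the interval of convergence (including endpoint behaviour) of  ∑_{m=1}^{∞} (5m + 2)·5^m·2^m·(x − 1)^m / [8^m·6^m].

(-19/5, 29/5)

The ratio of consecutive coefficients is [(5(m+1) + 2)/(5m + 2)] · 5·2/(8·6) → 5/24.
Convergence for |x − 1| · 5/24 < 1, i.e. |x − 1| < 24/5. So R = 24/5.
Endpoint x = 29/5: the terms do not tend to 0, so the series diverges.
When x = -19/5, the terms do not tend to 0, so the series diverges.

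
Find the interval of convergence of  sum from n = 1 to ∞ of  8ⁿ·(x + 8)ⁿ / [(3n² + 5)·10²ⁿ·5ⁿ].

[-141/2, 109/2]

By the ratio test, |a_{n+1}/a_n| = [(3n² + 5)/(3(n+1)² + 5)] · 8/(100·5) → 2/125.
Hence the series converges for |x + 8| < 1/(2/125) = 125/2, so the radius of convergence is 125/2.
Check x = 109/2: the terms are on the order of 1/n², so the series converges absolutely by comparison with the p-series (p = 2 > 1).
When x = -141/2, the terms are on the order of 1/n², so the series converges absolutely by comparison with the p-series (p = 2 > 1).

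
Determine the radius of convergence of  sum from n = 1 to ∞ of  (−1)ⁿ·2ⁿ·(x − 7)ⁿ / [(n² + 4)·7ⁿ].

R = 7/2

By the ratio test, |a_{n+1}/a_n| = [(n² + 4)/((n+1)² + 4)] · 2/7 → 2/7.
Thus R = 1/(2/7) = 7/2.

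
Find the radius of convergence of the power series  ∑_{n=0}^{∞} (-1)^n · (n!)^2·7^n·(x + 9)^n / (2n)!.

By the ratio test, |a_{n+1}/a_n| = (n+1)²/[(2n+1)·(2n+2)] · 7 → 7/4.
Thus R = 1/(7/4) = 4/7.

R = 4/7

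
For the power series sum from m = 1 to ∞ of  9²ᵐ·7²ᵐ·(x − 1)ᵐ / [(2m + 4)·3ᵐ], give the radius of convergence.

The ratio of consecutive coefficients is [(2m + 4)/(2(m+1) + 4)] · 81·49/3 → 1323.
The series converges when 1323 · |x − 1| < 1, giving R = 1/1323.

R = 1/1323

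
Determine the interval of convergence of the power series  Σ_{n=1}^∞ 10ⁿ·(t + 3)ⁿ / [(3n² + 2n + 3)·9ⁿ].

[-39/10, -21/10]

The ratio of consecutive coefficients is [(3n² + 2n + 3)/(3(n+1)² + 2(n+1) + 3)] · 10/9 → 10/9.
Thus R = 1/(10/9) = 9/10.
When t = -21/10, absolute convergence follows by limit comparison with Σ 1/n².
Check t = -39/10: absolute convergence follows by limit comparison with Σ 1/n².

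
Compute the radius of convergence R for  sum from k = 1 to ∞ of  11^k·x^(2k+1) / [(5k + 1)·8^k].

R = 2√22/11

The ratio of consecutive coefficients is [(5k + 1)/(5(k+1) + 1)] · 11/8 → 11/8.
Successive powers of x differ by 2, so the series converges when |x|² · 11/8 < 1, i.e. |x| < √(8/11). So R = 2√22/11.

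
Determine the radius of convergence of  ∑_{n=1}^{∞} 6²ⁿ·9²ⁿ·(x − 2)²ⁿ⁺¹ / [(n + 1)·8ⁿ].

R = √2/27

Ratio test: |a_{n+1}/a_n| = [(n + 1)/((n+1) + 1)] · 36·81/8 → 729/2 as n → ∞.
Successive powers of (x − 2) differ by 2, so the series converges when |x − 2|² · 729/2 < 1, i.e. |x − 2| < √(2/729). So R = √2/27.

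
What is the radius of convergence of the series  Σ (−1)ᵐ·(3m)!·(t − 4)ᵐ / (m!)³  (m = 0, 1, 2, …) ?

R = 1/27

The ratio of consecutive coefficients is (3m+1)·(3m+2)·(3m+3)/(m+1)³ → 27.
Hence the series converges for |t − 4| < 1/(27) = 1/27, so the radius of convergence is 1/27.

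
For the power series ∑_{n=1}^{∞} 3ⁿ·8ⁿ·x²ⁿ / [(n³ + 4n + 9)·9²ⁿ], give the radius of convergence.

R = 3√6/4

The ratio of consecutive coefficients is [(n³ + 4n + 9)/((n+1)³ + 4(n+1) + 9)] · 3·8/81 → 8/27.
Since the exponent of x increases by 2 each term, convergence requires |x|² < 27/8, hence R = 3√6/4.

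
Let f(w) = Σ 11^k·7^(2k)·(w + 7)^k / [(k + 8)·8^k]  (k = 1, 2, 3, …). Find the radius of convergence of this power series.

Ratio test: |a_{k+1}/a_k| = [(k + 8)/((k+1) + 8)] · 11·49/8 → 539/8 as k → ∞.
Thus R = 1/(539/8) = 8/539.

R = 8/539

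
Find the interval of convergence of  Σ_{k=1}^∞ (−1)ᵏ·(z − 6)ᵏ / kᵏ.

By the Cauchy root test, |a_k|^(1/k) = 1/k → 0.
The limit is 0 for every z, so R = ∞.

(−∞, ∞)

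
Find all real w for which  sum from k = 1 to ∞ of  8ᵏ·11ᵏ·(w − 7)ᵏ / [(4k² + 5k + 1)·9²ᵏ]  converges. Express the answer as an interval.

[535/88, 697/88]

By the ratio test, |a_{k+1}/a_k| = [(4k² + 5k + 1)/(4(k+1)² + 5(k+1) + 1)] · 8·11/81 → 88/81.
The series converges when 88/81 · |w − 7| < 1, giving R = 81/88.
Check w = 697/88: absolute convergence follows by limit comparison with Σ 1/k².
Endpoint w = 535/88: absolute convergence follows by limit comparison with Σ 1/k².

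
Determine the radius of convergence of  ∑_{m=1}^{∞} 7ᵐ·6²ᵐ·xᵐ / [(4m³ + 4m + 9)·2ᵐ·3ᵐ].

By the ratio test, |a_{m+1}/a_m| = [(4m³ + 4m + 9)/(4(m+1)³ + 4(m+1) + 9)] · 7·36/(2·3) → 42.
Hence the series converges for |x| < 1/(42) = 1/42, so the radius of convergence is 1/42.

R = 1/42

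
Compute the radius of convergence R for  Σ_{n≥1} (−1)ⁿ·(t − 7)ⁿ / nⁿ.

R = ∞

Applying the root test, |a_n|^(1/n) = 1/n → 0.
Since the n-th root of |a_n| tends to 0, the series converges for all real t; R = ∞.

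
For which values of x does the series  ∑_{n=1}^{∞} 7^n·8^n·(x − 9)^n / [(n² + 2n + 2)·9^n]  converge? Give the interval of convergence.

Apply the ratio test: |a_{n+1}| / |a_n| = [(n² + 2n + 2)/((n+1)² + 2(n+1) + 2)] · 7·8/9, which tends to 56/9 as n → ∞.
The series converges when 56/9 · |x − 9| < 1, giving R = 9/56.
At x = 513/56: absolute convergence follows by limit comparison with Σ 1/n².
At x = 495/56: the terms are on the order of 1/n², so the series converges absolutely by comparison with the p-series (p = 2 > 1).

[495/56, 513/56]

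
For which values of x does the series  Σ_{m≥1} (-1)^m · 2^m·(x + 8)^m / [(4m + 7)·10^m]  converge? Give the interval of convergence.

Apply the ratio test: |a_{m+1}| / |a_m| = [(4m + 7)/(4(m+1) + 7)] · 2/10, which tends to 1/5 as m → ∞.
The series converges when 1/5 · |x + 8| < 1, giving R = 5.
Check x = -3: convergence follows from the alternating series test (terms decrease monotonically to 0).
At x = -13: comparison with the harmonic series Σ 1/m shows the series diverges.

(-13, -3]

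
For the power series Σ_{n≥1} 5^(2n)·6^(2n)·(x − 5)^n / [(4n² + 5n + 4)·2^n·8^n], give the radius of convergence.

The ratio of consecutive coefficients is [(4n² + 5n + 4)/(4(n+1)² + 5(n+1) + 4)] · 25·36/(2·8) → 225/4.
Convergence for |x − 5| · 225/4 < 1, i.e. |x − 5| < 4/225. So R = 4/225.

R = 4/225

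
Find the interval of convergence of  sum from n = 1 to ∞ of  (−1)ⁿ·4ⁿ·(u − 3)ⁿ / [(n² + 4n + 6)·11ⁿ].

Ratio test: |a_{n+1}/a_n| = [(n² + 4n + 6)/((n+1)² + 4(n+1) + 6)] · 4/11 → 4/11 as n → ∞.
Thus R = 1/(4/11) = 11/4.
Check u = 23/4: absolute convergence follows by limit comparison with Σ 1/n².
When u = 1/4, absolute convergence follows by limit comparison with Σ 1/n².

[1/4, 23/4]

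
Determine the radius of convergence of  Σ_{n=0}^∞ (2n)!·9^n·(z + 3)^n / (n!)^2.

The ratio of consecutive coefficients is (2n+1)·(2n+2)/(n+1)² · 9 → 36.
The series converges when 36 · |z + 3| < 1, giving R = 1/36.

R = 1/36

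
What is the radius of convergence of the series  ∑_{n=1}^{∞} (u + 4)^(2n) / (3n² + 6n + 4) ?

R = 1

The ratio of consecutive coefficients is (3n² + 6n + 4)/(3(n+1)² + 6(n+1) + 4) → 1.
Writing y = (u + 4)², the series in y has radius 1, so |u + 4| < √(1) = 1 and R = 1.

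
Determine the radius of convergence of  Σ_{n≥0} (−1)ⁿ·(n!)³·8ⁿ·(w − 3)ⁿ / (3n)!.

The ratio of consecutive coefficients is (n+1)³/[(3n+1)·(3n+2)·(3n+3)] · 8 → 8/27.
The series converges when 8/27 · |w − 3| < 1, giving R = 27/8.

R = 27/8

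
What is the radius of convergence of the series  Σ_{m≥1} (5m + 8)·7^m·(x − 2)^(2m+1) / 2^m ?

By the ratio test, |a_{m+1}/a_m| = [(5(m+1) + 8)/(5m + 8)] · 7/2 → 7/2.
Successive powers of (x − 2) differ by 2, so the series converges when |x − 2|² · 7/2 < 1, i.e. |x − 2| < √(2/7). So R = √14/7.

R = √14/7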